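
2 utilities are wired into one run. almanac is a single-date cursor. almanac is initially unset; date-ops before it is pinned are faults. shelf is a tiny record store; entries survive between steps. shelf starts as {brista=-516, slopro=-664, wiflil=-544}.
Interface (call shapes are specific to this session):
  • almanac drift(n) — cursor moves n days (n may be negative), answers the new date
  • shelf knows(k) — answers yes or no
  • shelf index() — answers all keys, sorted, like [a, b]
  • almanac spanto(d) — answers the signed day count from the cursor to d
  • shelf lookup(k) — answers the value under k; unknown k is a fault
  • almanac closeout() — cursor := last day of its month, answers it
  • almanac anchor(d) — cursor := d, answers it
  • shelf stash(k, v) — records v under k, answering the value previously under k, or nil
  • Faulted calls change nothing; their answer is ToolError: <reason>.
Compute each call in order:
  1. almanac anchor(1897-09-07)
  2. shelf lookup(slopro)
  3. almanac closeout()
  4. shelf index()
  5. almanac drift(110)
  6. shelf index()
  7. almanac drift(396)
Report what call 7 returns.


Answer: 1899-02-18

Derivation:
# almanac anchor(d=1897-09-07) => 1897-09-07
# shelf lookup(k=slopro) => -664
# almanac closeout() => 1897-09-30
# shelf index() => [brista, slopro, wiflil]
# almanac drift(n=110) => 1898-01-18
# shelf index() => [brista, slopro, wiflil]
# almanac drift(n=396) => 1899-02-18


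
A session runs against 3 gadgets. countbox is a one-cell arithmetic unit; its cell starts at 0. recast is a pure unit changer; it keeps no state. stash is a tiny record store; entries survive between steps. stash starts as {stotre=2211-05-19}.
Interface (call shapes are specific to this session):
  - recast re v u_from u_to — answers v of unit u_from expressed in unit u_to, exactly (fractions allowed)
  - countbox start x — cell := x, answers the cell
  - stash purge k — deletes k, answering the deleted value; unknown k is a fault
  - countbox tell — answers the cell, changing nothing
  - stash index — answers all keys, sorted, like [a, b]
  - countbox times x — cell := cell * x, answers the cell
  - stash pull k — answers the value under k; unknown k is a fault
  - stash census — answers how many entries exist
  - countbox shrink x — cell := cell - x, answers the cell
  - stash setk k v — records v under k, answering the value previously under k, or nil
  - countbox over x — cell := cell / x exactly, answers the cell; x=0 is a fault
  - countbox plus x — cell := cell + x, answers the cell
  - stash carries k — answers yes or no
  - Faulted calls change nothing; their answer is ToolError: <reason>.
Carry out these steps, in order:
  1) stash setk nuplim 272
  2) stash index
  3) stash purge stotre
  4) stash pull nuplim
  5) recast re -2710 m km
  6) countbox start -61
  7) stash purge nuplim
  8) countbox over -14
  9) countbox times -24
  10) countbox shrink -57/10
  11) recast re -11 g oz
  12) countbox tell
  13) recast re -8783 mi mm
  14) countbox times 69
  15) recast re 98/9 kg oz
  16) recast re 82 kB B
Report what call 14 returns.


Answer: -477549/70

Derivation:
Next I call stash setk using k='nuplim', v='272', which returns nil.
I invoke stash index(), and get [nuplim, stotre].
I use stash purge using k='stotre', — result: 2211-05-19.
Using stash pull using k='nuplim', yielding 272.
I invoke recast re using v='-2710', u_from='m', u_to='km', → -271/100.
Next I call countbox start using x='-61', → -61.
Then stash purge using k='nuplim', and observe 272.
I call countbox over using x='-14': 61/14.
I use countbox times using x='-24', yielding -732/7.
Calling countbox shrink using x='-57/10', and see -6921/70.
Then recast re using v='-11', u_from='g', u_to='oz', and see -1600000/4123567.
I call countbox tell(), and see -6921/70.
Using recast re using v='-8783', u_from='mi', u_to='mm', giving -14134868352.
Invoking countbox times using x='69': -477549/70.
I try recast re using v='98/9', u_from='kg', u_to='oz', and observe 22400000000/58319019.
Invoking recast re using v='82', u_from='kB', u_to='B', → 82000.


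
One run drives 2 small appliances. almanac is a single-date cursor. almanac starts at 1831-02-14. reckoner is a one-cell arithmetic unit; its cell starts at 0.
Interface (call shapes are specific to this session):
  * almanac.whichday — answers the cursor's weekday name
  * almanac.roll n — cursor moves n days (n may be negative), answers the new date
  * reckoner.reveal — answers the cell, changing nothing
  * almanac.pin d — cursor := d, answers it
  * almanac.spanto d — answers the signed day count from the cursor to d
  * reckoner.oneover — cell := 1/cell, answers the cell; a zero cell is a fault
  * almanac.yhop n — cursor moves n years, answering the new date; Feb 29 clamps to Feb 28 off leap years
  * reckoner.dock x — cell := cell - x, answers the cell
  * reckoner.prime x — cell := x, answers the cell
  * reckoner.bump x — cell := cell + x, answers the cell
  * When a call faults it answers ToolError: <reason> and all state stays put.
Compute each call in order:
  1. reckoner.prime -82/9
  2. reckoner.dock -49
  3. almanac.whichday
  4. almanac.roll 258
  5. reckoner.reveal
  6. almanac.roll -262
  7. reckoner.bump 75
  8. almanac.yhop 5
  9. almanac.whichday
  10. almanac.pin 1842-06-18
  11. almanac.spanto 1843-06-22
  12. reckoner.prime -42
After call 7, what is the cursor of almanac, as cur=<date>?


Answer: cur=1831-02-10

Derivation:
I use prime using x: -82/9, — result: -82/9.
I use dock using x: -49, and see 359/9.
Calling whichday, and get Monday.
I call roll using n: 258, which returns 1831-10-30.
I invoke reveal, giving 359/9.
Then roll using n: -262, yielding 1831-02-10.
Invoking bump using x: 75, and see 1034/9.
Next I call yhop using n: 5, — result: 1836-02-10.
Now I run whichday, → Wednesday.
I use pin using d: 1842-06-18, giving 1842-06-18.
Using spanto using d: 1843-06-22, — result: 369.
Invoking prime using x: -42, and get -42.


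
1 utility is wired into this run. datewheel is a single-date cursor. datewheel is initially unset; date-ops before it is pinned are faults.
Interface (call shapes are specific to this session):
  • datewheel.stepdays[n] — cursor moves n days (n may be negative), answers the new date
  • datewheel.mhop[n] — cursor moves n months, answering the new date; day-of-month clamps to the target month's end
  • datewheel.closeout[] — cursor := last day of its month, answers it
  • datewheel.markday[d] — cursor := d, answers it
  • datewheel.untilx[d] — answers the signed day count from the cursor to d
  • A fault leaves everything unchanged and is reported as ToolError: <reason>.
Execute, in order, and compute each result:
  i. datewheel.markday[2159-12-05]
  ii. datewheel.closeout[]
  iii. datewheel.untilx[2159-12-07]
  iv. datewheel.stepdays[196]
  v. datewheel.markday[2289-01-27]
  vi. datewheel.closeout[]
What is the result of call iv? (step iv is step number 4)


Answer: 2160-07-14

Derivation:
==> datewheel.markday(2159-12-05)
<== 2159-12-05
==> datewheel.closeout()
<== 2159-12-31
==> datewheel.untilx(2159-12-07)
<== -24
==> datewheel.stepdays(196)
<== 2160-07-14
==> datewheel.markday(2289-01-27)
<== 2289-01-27
==> datewheel.closeout()
<== 2289-01-31


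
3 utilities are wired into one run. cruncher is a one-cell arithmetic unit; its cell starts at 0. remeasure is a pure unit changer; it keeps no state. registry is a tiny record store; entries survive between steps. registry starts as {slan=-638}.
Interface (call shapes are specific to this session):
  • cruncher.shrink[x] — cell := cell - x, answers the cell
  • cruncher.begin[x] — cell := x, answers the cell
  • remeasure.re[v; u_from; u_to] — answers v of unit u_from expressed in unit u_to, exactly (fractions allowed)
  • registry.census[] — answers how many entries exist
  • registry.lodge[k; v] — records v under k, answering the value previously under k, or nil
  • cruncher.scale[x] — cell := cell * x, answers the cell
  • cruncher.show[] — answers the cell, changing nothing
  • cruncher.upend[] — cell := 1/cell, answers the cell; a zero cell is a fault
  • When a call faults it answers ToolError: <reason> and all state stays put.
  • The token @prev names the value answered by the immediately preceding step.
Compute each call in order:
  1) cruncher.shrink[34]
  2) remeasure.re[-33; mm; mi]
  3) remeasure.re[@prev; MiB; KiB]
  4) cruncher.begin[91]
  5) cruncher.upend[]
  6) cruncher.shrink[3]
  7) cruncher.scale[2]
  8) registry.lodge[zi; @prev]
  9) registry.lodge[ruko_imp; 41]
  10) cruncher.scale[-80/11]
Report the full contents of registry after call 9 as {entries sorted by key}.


Answer: {ruko_imp=41, slan=-638, zi=-544/91}

Derivation:
[in] cruncher.shrink x='34'
  -34
[in] remeasure.re v='-33' u_from='mm' u_to='mi'
  -1/48768
[in] remeasure.re v='@prev' u_from='MiB' u_to='KiB'
  -8/381
[in] cruncher.begin x='91'
  91
[in] cruncher.upend
  1/91
[in] cruncher.shrink x='3'
  -272/91
[in] cruncher.scale x='2'
  -544/91
[in] registry.lodge k='zi' v='@prev'
  nil
[in] registry.lodge k='ruko_imp' v='41'
  nil
[in] cruncher.scale x='-80/11'
  43520/1001


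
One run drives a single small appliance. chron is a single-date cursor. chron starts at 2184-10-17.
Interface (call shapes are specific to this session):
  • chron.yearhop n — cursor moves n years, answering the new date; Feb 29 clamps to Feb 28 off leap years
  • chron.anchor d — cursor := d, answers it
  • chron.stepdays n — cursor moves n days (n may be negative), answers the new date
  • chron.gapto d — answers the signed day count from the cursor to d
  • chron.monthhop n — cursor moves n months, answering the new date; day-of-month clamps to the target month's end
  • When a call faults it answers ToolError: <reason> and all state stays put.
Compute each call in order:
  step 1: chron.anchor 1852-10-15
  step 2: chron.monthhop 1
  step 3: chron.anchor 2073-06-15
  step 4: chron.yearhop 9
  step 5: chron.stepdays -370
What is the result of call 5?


Answer: 2081-06-10

Derivation:
% chron.anchor d: 1852-10-15
  1852-10-15
% chron.monthhop n: 1
  1852-11-15
% chron.anchor d: 2073-06-15
  2073-06-15
% chron.yearhop n: 9
  2082-06-15
% chron.stepdays n: -370
  2081-06-10


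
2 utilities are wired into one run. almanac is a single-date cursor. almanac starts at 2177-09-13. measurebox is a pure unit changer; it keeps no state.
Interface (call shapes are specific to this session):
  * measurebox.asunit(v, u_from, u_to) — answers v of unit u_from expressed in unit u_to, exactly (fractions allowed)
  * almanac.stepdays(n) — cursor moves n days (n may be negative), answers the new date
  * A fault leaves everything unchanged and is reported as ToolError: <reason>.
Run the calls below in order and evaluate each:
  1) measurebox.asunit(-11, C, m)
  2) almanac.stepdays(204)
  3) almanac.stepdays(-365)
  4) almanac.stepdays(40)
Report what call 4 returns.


Answer: 2177-05-15

Derivation:
# measurebox.asunit(-11, C, m) -> ToolError: incompatible units
# almanac.stepdays(204) -> 2178-04-05
# almanac.stepdays(-365) -> 2177-04-05
# almanac.stepdays(40) -> 2177-05-15


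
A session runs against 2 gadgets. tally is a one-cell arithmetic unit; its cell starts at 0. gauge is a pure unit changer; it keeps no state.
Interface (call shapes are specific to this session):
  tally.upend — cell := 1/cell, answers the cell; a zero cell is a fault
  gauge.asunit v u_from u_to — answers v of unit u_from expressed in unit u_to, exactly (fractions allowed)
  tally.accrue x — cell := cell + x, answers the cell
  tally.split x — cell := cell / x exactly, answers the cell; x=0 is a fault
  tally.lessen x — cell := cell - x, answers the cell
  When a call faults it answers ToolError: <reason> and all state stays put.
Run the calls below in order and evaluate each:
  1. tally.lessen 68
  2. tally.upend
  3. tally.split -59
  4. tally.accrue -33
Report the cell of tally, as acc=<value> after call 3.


Answer: acc=1/4012

Derivation:
>>> tally.lessen x='68'
[out] -68
>>> tally.upend
[out] -1/68
>>> tally.split x='-59'
[out] 1/4012
>>> tally.accrue x='-33'
[out] -132395/4012


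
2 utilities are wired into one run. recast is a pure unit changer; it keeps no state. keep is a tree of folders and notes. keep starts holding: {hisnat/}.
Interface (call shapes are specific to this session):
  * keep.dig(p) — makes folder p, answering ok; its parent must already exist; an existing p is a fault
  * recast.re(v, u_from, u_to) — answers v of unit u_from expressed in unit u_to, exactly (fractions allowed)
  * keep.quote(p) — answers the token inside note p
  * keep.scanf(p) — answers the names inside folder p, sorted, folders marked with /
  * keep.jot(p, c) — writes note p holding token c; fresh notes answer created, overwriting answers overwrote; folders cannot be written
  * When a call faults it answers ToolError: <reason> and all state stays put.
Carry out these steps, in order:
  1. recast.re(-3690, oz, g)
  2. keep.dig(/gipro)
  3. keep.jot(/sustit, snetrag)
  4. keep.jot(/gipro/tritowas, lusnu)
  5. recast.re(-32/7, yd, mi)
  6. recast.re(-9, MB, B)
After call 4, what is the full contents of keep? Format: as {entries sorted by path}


Calling recast.re with v='-3690', u_from='oz', u_to='g', which returns -16737558453/160000.
Now I run keep.dig with p='/gipro', giving ok.
I call keep.jot with p='/sustit', c='snetrag', and see created.
Then keep.jot with p='/gipro/tritowas', c='lusnu', and observe created.
I try recast.re with v='-32/7', u_from='yd', u_to='mi', → -1/385.
Then recast.re with v='-9', u_from='MB', u_to='B', yielding -9000000.

Answer: {gipro/, gipro/tritowas=lusnu, hisnat/, sustit=snetrag}


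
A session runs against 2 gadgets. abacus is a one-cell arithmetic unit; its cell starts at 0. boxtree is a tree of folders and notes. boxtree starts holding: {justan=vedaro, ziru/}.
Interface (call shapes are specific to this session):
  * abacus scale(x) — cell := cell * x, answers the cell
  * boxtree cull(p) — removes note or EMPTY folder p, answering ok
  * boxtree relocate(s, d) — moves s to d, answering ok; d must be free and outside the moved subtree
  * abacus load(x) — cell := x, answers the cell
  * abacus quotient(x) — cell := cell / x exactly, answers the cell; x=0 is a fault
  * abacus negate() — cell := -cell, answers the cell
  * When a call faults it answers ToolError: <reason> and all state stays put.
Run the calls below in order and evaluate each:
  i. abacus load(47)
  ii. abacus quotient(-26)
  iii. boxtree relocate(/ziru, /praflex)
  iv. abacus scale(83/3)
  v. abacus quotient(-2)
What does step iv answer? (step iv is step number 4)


Act: abacus load[x=47]
Obs: 47
Act: abacus quotient[x=-26]
Obs: -47/26
Act: boxtree relocate[s=/ziru; d=/praflex]
Obs: ok
Act: abacus scale[x=83/3]
Obs: -3901/78
Act: abacus quotient[x=-2]
Obs: 3901/156

Answer: -3901/78


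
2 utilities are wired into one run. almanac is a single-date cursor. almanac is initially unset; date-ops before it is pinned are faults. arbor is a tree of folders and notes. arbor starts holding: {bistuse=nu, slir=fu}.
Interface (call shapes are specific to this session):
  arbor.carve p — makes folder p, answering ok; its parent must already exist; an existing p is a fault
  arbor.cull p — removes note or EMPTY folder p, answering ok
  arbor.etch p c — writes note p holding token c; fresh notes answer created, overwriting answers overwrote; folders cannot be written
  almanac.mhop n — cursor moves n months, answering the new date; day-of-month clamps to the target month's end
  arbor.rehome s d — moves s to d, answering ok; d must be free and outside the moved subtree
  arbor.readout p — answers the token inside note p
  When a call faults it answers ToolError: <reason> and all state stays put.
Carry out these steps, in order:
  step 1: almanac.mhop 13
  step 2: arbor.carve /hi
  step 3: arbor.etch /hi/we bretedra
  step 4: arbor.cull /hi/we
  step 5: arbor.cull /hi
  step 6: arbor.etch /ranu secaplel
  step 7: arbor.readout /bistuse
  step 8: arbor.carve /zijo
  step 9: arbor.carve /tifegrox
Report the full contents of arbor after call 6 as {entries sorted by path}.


Answer: {bistuse=nu, ranu=secaplel, slir=fu}

Derivation:
Next I call mhop using n→13, giving ToolError: no date set.
Then carve using p→/hi, and observe ok.
Next I call etch using p→/hi/we, c→bretedra, and see created.
Then cull using p→/hi/we, yielding ok.
Next I call cull using p→/hi: ok.
Invoking etch using p→/ranu, c→secaplel, — result: created.
Using readout using p→/bistuse, which returns nu.
I invoke carve using p→/zijo, — result: ok.
Then carve using p→/tifegrox, yielding ok.


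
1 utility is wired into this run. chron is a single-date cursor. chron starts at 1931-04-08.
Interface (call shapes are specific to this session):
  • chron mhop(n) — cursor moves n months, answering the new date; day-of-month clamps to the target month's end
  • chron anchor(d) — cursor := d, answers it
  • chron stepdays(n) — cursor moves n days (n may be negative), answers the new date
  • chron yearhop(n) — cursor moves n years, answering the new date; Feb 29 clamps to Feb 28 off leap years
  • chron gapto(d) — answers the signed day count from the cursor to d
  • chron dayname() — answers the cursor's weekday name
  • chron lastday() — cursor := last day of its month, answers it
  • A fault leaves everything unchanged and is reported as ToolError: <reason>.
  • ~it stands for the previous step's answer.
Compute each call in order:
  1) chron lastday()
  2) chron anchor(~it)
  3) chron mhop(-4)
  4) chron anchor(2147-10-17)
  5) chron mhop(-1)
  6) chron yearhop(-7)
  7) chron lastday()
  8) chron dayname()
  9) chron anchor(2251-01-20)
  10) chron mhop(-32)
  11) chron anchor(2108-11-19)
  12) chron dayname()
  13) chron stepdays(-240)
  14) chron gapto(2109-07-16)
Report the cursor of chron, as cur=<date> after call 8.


Answer: cur=2140-09-30

Derivation:
$ chron lastday
:: 1931-04-30
$ chron anchor d=~it
:: 1931-04-30
$ chron mhop n=-4
:: 1930-12-30
$ chron anchor d=2147-10-17
:: 2147-10-17
$ chron mhop n=-1
:: 2147-09-17
$ chron yearhop n=-7
:: 2140-09-17
$ chron lastday
:: 2140-09-30
$ chron dayname
:: Friday
$ chron anchor d=2251-01-20
:: 2251-01-20
$ chron mhop n=-32
:: 2248-05-20
$ chron anchor d=2108-11-19
:: 2108-11-19
$ chron dayname
:: Monday
$ chron stepdays n=-240
:: 2108-03-24
$ chron gapto d=2109-07-16
:: 479


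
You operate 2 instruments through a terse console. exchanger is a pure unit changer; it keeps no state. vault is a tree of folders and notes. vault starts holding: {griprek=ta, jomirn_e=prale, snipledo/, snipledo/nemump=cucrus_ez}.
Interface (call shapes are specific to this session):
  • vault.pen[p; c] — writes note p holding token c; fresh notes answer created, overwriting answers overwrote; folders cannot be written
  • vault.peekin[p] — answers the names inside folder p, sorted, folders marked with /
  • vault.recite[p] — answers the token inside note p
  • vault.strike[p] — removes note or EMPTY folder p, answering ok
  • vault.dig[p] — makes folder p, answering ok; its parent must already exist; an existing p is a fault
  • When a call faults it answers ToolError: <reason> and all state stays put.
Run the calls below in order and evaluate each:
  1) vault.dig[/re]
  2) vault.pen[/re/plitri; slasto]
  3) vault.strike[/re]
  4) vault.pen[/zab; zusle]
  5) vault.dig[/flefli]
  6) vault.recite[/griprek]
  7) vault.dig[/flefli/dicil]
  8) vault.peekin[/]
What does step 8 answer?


$ vault.dig p→/re
:: ok
$ vault.pen p→/re/plitri c→slasto
:: created
$ vault.strike p→/re
:: ToolError: not empty
$ vault.pen p→/zab c→zusle
:: created
$ vault.dig p→/flefli
:: ok
$ vault.recite p→/griprek
:: ta
$ vault.dig p→/flefli/dicil
:: ok
$ vault.peekin p→/
:: [flefli/, griprek, jomirn_e, re/, snipledo/, zab]

Answer: [flefli/, griprek, jomirn_e, re/, snipledo/, zab]


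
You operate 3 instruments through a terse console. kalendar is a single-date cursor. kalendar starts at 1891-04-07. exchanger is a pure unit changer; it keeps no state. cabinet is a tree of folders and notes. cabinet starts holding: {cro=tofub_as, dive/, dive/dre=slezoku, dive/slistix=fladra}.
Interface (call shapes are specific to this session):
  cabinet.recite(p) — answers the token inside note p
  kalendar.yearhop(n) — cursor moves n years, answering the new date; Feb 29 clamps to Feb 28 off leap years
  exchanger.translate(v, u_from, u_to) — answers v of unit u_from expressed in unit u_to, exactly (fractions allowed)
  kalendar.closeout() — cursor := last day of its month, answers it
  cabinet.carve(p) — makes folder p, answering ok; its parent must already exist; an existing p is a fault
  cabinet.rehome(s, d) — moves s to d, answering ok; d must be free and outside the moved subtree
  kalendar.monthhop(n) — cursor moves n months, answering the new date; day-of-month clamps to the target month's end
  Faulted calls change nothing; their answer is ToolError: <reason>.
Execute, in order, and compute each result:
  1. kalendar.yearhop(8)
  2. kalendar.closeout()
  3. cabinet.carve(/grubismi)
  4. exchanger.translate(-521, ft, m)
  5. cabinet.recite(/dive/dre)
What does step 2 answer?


Answer: 1899-04-30

Derivation:
I try kalendar.yearhop using n→8, and see 1899-04-07.
I invoke kalendar.closeout(): 1899-04-30.
Calling cabinet.carve using p→/grubismi, and observe ok.
I invoke exchanger.translate using v→-521, u_from→ft, u_to→m, which returns -198501/1250.
Using cabinet.recite using p→/dive/dre, → slezoku.


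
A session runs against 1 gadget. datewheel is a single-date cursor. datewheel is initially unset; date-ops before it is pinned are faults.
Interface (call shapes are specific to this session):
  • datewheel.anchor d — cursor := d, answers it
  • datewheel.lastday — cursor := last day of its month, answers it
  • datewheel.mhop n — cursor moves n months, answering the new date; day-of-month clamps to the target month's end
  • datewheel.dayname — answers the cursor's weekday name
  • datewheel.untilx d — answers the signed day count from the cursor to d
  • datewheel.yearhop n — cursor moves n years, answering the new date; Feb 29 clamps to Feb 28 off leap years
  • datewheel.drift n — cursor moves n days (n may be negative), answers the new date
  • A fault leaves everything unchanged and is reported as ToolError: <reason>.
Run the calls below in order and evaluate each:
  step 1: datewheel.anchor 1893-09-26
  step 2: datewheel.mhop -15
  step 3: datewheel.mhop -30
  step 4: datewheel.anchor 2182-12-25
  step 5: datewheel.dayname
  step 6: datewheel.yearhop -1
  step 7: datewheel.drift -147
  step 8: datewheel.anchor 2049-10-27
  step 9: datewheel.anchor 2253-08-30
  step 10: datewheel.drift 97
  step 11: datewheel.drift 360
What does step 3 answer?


Answer: 1889-12-26

Derivation:
>> datewheel.anchor(1893-09-26)
<< 1893-09-26
>> datewheel.mhop(-15)
<< 1892-06-26
>> datewheel.mhop(-30)
<< 1889-12-26
>> datewheel.anchor(2182-12-25)
<< 2182-12-25
>> datewheel.dayname()
<< Wednesday
>> datewheel.yearhop(-1)
<< 2181-12-25
>> datewheel.drift(-147)
<< 2181-07-31
>> datewheel.anchor(2049-10-27)
<< 2049-10-27
>> datewheel.anchor(2253-08-30)
<< 2253-08-30
>> datewheel.drift(97)
<< 2253-12-05
>> datewheel.drift(360)
<< 2254-11-30


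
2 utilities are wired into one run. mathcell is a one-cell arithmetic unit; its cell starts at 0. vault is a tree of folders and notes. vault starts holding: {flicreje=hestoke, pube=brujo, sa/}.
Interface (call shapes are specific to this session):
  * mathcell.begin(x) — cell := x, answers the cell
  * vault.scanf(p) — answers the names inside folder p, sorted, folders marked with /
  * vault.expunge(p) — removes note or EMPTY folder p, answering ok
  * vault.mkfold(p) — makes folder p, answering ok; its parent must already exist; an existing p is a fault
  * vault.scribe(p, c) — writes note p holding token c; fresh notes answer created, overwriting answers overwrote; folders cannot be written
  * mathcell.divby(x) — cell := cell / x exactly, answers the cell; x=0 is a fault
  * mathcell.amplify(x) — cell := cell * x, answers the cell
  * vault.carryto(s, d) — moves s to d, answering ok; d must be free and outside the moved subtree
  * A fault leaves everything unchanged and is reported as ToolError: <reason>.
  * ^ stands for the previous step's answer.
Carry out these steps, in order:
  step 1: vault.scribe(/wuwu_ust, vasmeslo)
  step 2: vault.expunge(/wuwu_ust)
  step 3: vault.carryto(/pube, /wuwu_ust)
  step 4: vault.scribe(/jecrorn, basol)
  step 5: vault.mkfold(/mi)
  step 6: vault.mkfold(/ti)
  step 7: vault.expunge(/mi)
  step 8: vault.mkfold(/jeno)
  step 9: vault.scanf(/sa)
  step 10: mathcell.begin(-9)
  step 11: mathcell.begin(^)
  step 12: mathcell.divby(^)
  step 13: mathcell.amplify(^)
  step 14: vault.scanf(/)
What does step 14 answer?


·→ scribe(p: /wuwu_ust, c: vasmeslo)
·← created
·→ expunge(p: /wuwu_ust)
·← ok
·→ carryto(s: /pube, d: /wuwu_ust)
·← ok
·→ scribe(p: /jecrorn, c: basol)
·← created
·→ mkfold(p: /mi)
·← ok
·→ mkfold(p: /ti)
·← ok
·→ expunge(p: /mi)
·← ok
·→ mkfold(p: /jeno)
·← ok
·→ scanf(p: /sa)
·← []
·→ begin(x: -9)
·← -9
·→ begin(x: ^)
·← -9
·→ divby(x: ^)
·← 1
·→ amplify(x: ^)
·← 1
·→ scanf(p: /)
·← [flicreje, jecrorn, jeno/, sa/, ti/, wuwu_ust]

Answer: [flicreje, jecrorn, jeno/, sa/, ti/, wuwu_ust]


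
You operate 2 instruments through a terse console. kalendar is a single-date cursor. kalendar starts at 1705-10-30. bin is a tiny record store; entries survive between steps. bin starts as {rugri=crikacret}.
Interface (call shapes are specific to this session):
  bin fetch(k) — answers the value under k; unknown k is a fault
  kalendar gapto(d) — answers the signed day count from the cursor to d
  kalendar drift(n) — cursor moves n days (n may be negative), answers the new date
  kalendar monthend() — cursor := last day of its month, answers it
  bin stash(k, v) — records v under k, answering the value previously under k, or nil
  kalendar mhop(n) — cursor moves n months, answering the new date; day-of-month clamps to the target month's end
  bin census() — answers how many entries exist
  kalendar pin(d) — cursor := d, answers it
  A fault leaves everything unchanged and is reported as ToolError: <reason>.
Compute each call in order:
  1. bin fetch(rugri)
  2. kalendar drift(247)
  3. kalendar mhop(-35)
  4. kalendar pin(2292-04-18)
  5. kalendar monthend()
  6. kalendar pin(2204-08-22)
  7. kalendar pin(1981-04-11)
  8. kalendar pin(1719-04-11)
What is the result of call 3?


Do: bin fetch[k→rugri]
See: crikacret
Do: kalendar drift[n→247]
See: 1706-07-04
Do: kalendar mhop[n→-35]
See: 1703-08-04
Do: kalendar pin[d→2292-04-18]
See: 2292-04-18
Do: kalendar monthend[]
See: 2292-04-30
Do: kalendar pin[d→2204-08-22]
See: 2204-08-22
Do: kalendar pin[d→1981-04-11]
See: 1981-04-11
Do: kalendar pin[d→1719-04-11]
See: 1719-04-11

Answer: 1703-08-04


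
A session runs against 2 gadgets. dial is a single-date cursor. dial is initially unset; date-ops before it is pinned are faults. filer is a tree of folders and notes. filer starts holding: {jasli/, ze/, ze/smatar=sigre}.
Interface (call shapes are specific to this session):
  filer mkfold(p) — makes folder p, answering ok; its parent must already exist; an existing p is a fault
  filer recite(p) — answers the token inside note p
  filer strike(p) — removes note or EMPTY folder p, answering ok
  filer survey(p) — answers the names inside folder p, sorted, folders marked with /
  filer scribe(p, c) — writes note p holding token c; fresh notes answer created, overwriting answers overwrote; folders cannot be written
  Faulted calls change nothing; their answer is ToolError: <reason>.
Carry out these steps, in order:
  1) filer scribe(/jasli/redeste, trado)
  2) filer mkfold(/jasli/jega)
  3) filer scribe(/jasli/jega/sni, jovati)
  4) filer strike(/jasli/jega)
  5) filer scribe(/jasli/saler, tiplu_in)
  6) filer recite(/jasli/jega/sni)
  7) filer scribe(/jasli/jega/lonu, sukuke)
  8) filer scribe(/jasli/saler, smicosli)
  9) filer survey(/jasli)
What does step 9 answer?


CALL filer scribe[p: /jasli/redeste; c: trado]
RET  created
CALL filer mkfold[p: /jasli/jega]
RET  ok
CALL filer scribe[p: /jasli/jega/sni; c: jovati]
RET  created
CALL filer strike[p: /jasli/jega]
RET  ToolError: not empty
CALL filer scribe[p: /jasli/saler; c: tiplu_in]
RET  created
CALL filer recite[p: /jasli/jega/sni]
RET  jovati
CALL filer scribe[p: /jasli/jega/lonu; c: sukuke]
RET  created
CALL filer scribe[p: /jasli/saler; c: smicosli]
RET  overwrote
CALL filer survey[p: /jasli]
RET  [jega/, redeste, saler]

Answer: [jega/, redeste, saler]


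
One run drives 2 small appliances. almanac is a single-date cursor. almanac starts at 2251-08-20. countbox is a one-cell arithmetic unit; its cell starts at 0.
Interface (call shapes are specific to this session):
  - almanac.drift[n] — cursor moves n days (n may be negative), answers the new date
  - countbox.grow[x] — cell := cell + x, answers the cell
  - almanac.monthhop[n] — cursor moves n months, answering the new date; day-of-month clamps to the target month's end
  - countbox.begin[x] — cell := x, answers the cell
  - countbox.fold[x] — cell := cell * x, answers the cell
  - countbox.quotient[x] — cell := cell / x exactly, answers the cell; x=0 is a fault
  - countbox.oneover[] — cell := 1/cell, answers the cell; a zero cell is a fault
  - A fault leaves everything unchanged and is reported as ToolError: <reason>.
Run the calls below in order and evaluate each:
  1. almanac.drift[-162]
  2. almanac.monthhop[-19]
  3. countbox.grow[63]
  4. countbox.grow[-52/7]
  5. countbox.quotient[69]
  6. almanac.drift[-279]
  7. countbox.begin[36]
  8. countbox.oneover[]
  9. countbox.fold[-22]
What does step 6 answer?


Answer: 2248-11-05

Derivation:
==> almanac.drift(n='-162')
<== 2251-03-11
==> almanac.monthhop(n='-19')
<== 2249-08-11
==> countbox.grow(x='63')
<== 63
==> countbox.grow(x='-52/7')
<== 389/7
==> countbox.quotient(x='69')
<== 389/483
==> almanac.drift(n='-279')
<== 2248-11-05
==> countbox.begin(x='36')
<== 36
==> countbox.oneover()
<== 1/36
==> countbox.fold(x='-22')
<== -11/18


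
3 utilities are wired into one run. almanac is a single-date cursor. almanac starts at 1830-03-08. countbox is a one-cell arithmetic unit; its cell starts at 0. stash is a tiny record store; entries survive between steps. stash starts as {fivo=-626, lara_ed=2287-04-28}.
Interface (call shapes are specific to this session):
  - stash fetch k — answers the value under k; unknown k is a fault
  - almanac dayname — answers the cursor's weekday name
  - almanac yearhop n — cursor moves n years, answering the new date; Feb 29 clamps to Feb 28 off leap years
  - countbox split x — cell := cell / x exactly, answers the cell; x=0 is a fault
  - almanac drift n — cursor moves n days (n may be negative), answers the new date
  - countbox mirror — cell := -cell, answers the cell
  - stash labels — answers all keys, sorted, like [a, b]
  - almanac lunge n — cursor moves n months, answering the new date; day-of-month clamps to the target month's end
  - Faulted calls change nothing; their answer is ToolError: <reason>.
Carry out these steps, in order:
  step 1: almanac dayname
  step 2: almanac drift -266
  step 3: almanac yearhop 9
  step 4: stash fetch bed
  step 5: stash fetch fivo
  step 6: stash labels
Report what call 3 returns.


Answer: 1838-06-15

Derivation:
>>> almanac dayname
  Monday
>>> almanac drift -266
  1829-06-15
>>> almanac yearhop 9
  1838-06-15
>>> stash fetch bed
  ToolError: no such key bed
>>> stash fetch fivo
  -626
>>> stash labels
  [fivo, lara_ed]


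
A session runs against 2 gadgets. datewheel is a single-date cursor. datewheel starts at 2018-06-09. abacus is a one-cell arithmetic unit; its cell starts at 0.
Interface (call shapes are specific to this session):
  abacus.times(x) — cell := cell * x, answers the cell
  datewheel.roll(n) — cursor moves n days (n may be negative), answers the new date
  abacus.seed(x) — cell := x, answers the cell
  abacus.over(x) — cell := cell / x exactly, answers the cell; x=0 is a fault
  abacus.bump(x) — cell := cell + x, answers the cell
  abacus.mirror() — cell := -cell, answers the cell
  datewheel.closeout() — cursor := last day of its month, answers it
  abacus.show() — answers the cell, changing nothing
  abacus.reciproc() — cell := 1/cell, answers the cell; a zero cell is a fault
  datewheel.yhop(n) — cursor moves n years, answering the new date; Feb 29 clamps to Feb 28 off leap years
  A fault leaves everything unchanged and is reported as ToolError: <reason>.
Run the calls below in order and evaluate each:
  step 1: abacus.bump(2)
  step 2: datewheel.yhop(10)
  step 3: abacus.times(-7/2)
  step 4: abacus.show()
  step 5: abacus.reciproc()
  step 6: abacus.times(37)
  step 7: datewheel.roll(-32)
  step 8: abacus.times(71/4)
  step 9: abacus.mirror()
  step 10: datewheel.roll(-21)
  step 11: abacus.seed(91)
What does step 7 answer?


Answer: 2028-05-08

Derivation:
-> bump(2)
<- 2
-> yhop(10)
<- 2028-06-09
-> times(-7/2)
<- -7
-> show()
<- -7
-> reciproc()
<- -1/7
-> times(37)
<- -37/7
-> roll(-32)
<- 2028-05-08
-> times(71/4)
<- -2627/28
-> mirror()
<- 2627/28
-> roll(-21)
<- 2028-04-17
-> seed(91)
<- 91


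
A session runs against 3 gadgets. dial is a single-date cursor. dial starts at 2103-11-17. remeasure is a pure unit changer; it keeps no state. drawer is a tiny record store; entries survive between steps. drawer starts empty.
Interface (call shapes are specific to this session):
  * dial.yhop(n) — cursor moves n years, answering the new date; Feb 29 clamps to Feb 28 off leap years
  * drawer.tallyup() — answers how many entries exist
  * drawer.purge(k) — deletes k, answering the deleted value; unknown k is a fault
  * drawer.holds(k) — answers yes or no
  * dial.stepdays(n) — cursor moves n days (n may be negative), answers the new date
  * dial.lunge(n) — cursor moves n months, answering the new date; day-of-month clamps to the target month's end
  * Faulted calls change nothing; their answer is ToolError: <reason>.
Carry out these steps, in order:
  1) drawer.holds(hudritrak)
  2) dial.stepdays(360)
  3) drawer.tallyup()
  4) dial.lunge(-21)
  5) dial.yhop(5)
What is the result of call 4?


Answer: 2103-02-11

Derivation:
I run holds(k='hudritrak'), which returns no.
Invoking stepdays(n='360'), which returns 2104-11-11.
I invoke tallyup, — result: 0.
Calling lunge(n='-21'), giving 2103-02-11.
I run yhop(n='5'), — result: 2108-02-11.


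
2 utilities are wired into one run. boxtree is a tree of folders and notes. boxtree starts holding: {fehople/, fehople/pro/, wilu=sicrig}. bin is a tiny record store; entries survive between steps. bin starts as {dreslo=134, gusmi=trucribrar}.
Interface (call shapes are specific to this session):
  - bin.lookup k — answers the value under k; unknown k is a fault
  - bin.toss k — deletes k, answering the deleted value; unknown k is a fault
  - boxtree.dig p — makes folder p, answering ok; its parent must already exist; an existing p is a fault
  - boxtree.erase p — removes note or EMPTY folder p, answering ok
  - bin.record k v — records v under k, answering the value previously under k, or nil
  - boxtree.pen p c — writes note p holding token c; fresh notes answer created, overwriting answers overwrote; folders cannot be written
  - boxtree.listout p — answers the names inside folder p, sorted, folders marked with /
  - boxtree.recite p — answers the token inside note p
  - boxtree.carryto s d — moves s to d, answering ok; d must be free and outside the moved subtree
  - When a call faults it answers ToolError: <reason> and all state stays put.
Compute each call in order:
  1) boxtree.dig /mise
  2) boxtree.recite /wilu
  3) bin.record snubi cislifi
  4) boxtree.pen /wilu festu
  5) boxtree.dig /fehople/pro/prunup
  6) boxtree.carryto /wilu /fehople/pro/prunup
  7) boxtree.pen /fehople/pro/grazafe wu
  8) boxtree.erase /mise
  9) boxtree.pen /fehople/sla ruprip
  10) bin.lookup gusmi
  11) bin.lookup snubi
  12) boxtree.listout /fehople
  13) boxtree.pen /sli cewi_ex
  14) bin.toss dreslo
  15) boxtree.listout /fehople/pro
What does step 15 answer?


Answer: [grazafe, prunup/]

Derivation:
Next I call boxtree.dig on p: /mise: ok.
I call boxtree.recite on p: /wilu, yielding sicrig.
Now I run bin.record on k: snubi, v: cislifi, and get nil.
Now I run boxtree.pen on p: /wilu, c: festu, and get overwrote.
I call boxtree.dig on p: /fehople/pro/prunup, → ok.
Next I call boxtree.carryto on s: /wilu, d: /fehople/pro/prunup, and observe ToolError: exists.
Now I run boxtree.pen on p: /fehople/pro/grazafe, c: wu, and get created.
Invoking boxtree.erase on p: /mise, giving ok.
I use boxtree.pen on p: /fehople/sla, c: ruprip, and get created.
I run bin.lookup on k: gusmi, which returns trucribrar.
Calling bin.lookup on k: snubi, and get cislifi.
I invoke boxtree.listout on p: /fehople, — result: [pro/, sla].
Now I run boxtree.pen on p: /sli, c: cewi_ex, and get created.
I use bin.toss on k: dreslo, and observe 134.
Invoking boxtree.listout on p: /fehople/pro, which returns [grazafe, prunup/].


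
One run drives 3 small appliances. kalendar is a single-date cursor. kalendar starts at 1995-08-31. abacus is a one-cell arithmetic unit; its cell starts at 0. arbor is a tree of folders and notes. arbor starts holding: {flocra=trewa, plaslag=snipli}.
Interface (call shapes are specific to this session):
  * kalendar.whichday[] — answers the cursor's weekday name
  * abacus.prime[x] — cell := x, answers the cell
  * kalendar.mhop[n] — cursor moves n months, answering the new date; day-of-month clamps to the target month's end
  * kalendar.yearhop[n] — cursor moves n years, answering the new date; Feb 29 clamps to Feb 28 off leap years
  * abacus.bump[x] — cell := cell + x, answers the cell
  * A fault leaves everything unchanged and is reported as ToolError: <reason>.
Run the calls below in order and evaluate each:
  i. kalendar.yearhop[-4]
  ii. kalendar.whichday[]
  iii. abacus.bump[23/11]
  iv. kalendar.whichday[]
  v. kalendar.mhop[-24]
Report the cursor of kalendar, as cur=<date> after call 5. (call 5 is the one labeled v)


==> yearhop(n='-4')
<== 1991-08-31
==> whichday()
<== Saturday
==> bump(x='23/11')
<== 23/11
==> whichday()
<== Saturday
==> mhop(n='-24')
<== 1989-08-31

Answer: cur=1989-08-31


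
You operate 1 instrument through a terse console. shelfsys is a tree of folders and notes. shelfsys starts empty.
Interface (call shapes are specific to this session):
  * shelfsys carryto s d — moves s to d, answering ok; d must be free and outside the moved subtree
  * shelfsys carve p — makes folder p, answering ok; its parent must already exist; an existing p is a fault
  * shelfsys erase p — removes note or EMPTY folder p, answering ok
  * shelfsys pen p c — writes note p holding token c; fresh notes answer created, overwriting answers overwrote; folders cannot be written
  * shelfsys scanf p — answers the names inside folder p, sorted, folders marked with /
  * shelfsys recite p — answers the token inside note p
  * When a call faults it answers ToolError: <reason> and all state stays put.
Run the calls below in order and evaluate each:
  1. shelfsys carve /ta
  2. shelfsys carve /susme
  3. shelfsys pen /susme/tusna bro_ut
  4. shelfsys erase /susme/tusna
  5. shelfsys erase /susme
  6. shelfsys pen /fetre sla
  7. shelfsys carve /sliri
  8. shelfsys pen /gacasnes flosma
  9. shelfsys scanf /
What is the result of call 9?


>>> shelfsys carve /ta
= ok
>>> shelfsys carve /susme
= ok
>>> shelfsys pen /susme/tusna bro_ut
= created
>>> shelfsys erase /susme/tusna
= ok
>>> shelfsys erase /susme
= ok
>>> shelfsys pen /fetre sla
= created
>>> shelfsys carve /sliri
= ok
>>> shelfsys pen /gacasnes flosma
= created
>>> shelfsys scanf /
= [fetre, gacasnes, sliri/, ta/]

Answer: [fetre, gacasnes, sliri/, ta/]
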